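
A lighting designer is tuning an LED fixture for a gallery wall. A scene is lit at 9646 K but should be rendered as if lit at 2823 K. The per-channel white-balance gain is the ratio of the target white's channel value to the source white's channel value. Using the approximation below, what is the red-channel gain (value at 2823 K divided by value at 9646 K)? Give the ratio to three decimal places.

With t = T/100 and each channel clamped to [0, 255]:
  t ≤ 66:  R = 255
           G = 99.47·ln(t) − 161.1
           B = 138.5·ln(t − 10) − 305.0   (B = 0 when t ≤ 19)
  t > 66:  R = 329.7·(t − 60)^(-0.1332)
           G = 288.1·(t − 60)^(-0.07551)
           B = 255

1.249

At 9646 K (t = 96.46):
  R = 329.7·(96.46 − 60)^(-0.1332) = 329.7·36.46^(-0.1332) = 329.7·0.61939 = 204.214.
At 2823 K (t = 28.23):
  R = 255 by definition for t ≤ 66.
Gain = 255.000 / 204.214 = 1.2487 → 1.249.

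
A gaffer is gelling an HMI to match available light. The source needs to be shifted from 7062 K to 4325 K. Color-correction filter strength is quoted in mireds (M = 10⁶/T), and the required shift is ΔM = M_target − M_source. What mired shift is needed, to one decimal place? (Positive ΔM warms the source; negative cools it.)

M_source = 10⁶/7062 = 141.603; M_target = 10⁶/4325 = 231.214.
ΔM = 231.214 − 141.603 = 89.611 → +89.6 mireds, a warming shift.

+89.6 mireds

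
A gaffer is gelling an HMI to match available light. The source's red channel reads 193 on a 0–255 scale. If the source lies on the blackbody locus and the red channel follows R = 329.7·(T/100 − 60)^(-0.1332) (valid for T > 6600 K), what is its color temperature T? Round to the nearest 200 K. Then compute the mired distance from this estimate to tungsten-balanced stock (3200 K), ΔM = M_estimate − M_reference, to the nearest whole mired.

-226 mireds

(t − 60)^(-0.1332) = 193/329.7 = 0.58538.
t − 60 = 0.58538^(1/-0.1332) = 0.58538^(-7.508) = 55.713, so t = 115.713.
T = 100·t = 11571 K → 11600 K to the nearest 200 K.
M_estimate = 10⁶/11600 = 86.21; M_reference = 10⁶/3200 = 312.50.
ΔM = 86.21 − 312.50 = -226.29 → -226 mireds.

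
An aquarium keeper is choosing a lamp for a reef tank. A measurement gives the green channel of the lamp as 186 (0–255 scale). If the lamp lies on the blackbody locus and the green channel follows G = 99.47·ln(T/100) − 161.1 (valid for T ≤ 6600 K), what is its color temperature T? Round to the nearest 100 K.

3300 K

ln t = (186 + 161.1) / 99.47 = 3.4895.
t = e^3.4895 = 32.769.
T = 100·t = 3277 K → 3300 K to the nearest 100 K.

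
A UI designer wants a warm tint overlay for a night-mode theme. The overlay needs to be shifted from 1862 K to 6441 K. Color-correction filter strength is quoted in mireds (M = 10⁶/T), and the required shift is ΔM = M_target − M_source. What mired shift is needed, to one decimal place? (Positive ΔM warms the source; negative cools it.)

-381.8 mireds

M_source = 10⁶/1862 = 537.057; M_target = 10⁶/6441 = 155.255.
ΔM = 155.255 − 537.057 = -381.802 → -381.8 mireds, a cooling shift.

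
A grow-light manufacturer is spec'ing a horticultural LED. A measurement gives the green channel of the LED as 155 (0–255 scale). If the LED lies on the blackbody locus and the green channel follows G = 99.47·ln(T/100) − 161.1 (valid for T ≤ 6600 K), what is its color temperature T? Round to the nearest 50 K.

2400 K

ln t = (155 + 161.1) / 99.47 = 3.1778.
t = e^3.1778 = 23.995.
T = 100·t = 2399 K → 2400 K to the nearest 50 K.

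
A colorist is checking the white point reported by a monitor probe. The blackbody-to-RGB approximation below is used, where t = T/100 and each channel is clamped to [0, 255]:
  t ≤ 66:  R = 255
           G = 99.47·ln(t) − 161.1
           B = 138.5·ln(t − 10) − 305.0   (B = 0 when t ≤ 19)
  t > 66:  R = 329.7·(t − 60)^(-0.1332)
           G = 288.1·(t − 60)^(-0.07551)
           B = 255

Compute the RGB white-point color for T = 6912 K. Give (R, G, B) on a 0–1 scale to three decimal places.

(0.963, 0.956, 1.000)

t = 6912/100 = 69.12; the t > 66 branch applies.
R = 329.7·(69.12 − 60)^(-0.1332) = 329.7·9.12^(-0.1332) = 329.7·0.74495 = 245.611.
G = 288.1·(69.12 − 60)^(-0.07551) = 288.1·9.12^(-0.07551) = 288.1·0.84627 = 243.811.
B = 255 by definition for t > 66.
Dividing each by 255: (0.9632, 0.9561, 1.0000) → (0.963, 0.956, 1.000).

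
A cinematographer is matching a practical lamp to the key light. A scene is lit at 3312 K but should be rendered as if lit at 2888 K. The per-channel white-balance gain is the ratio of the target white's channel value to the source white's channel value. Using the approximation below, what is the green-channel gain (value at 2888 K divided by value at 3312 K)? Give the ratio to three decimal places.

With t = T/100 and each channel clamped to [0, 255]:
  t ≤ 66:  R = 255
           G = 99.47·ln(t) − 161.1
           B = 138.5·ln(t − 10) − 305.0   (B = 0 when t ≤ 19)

At 3312 K (t = 33.12):
  G = 99.47·ln 33.12 − 161.1 = 99.47·3.5001 − 161.1 = 187.059.
At 2888 K (t = 28.88):
  G = 99.47·ln 28.88 − 161.1 = 99.47·3.3631 − 161.1 = 173.432.
Gain = 173.432 / 187.059 = 0.9272 → 0.927.

0.927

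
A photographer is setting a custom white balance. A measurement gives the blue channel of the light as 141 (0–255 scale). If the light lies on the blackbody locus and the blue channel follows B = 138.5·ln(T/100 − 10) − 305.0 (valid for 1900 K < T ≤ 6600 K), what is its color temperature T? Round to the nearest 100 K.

3500 K

ln(t − 10) = (141 + 305.0) / 138.5 = 3.2202.
t − 10 = e^3.2202 = 25.034, so t = 35.034.
T = 100·t = 3503 K → 3500 K to the nearest 100 K.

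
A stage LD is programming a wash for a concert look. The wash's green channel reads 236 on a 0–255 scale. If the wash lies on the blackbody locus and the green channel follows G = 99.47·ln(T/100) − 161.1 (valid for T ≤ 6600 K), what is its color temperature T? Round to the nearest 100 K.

ln t = (236 + 161.1) / 99.47 = 3.9922.
t = e^3.9922 = 54.172.
T = 100·t = 5417 K → 5400 K to the nearest 100 K.

5400 K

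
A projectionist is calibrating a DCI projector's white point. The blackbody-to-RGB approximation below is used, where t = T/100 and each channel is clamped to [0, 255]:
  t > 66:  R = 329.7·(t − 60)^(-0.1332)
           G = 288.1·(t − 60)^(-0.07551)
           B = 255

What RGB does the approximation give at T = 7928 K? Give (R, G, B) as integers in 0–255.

(222, 230, 255)

t = 7928/100 = 79.28; the t > 66 branch applies.
R = 329.7·(79.28 − 60)^(-0.1332) = 329.7·19.28^(-0.1332) = 329.7·0.67425 = 222.302.
G = 288.1·(79.28 − 60)^(-0.07551) = 288.1·19.28^(-0.07551) = 288.1·0.79976 = 230.412.
B = 255 by definition for t > 66.
Rounded: (222, 230, 255).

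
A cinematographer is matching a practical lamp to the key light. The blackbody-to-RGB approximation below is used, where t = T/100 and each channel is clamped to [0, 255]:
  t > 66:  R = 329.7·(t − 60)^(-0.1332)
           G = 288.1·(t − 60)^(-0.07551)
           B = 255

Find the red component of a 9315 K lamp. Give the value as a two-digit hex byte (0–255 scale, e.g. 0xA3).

0xCF

t = 9315/100 = 93.15; the t > 66 branch applies.
R = 329.7·(93.15 − 60)^(-0.1332) = 329.7·33.15^(-0.1332) = 329.7·0.62729 = 206.819.
Rounded: 207; in hex, 0xCF.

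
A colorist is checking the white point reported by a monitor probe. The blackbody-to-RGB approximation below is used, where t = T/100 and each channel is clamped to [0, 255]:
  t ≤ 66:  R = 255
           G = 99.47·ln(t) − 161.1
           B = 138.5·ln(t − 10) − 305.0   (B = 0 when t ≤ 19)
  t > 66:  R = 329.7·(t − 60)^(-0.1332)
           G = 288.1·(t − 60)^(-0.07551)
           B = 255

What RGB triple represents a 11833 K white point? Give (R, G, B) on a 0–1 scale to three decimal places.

(0.752, 0.831, 1.000)

t = 11833/100 = 118.33; the t > 66 branch applies.
R = 329.7·(118.33 − 60)^(-0.1332) = 329.7·58.33^(-0.1332) = 329.7·0.58181 = 191.824.
G = 288.1·(118.33 − 60)^(-0.07551) = 288.1·58.33^(-0.07551) = 288.1·0.73563 = 211.934.
B = 255 by definition for t > 66.
Dividing each by 255: (0.7522, 0.8311, 1.0000) → (0.752, 0.831, 1.000).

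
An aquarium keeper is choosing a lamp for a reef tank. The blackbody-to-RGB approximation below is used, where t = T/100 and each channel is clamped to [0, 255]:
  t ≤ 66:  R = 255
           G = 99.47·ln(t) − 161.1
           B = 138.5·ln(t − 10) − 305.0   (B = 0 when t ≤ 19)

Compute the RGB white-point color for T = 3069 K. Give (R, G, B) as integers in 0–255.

(255, 179, 115)

t = 3069/100 = 30.69; the t ≤ 66 branch applies.
R = 255 by definition for t ≤ 66.
G = 99.47·ln 30.69 − 161.1 = 99.47·3.4239 − 161.1 = 179.479.
B = 138.5·ln(30.69 − 10) − 305.0 = 138.5·ln 20.69 − 305.0 = 138.5·3.0297 − 305.0 = 114.607.
Rounded: (255, 179, 115).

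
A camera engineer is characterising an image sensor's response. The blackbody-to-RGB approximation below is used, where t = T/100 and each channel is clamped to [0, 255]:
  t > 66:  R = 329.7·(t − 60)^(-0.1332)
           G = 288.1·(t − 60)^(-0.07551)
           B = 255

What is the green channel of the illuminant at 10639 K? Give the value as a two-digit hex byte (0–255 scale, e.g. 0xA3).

0xD8

t = 10639/100 = 106.39; the t > 66 branch applies.
G = 288.1·(106.39 − 60)^(-0.07551) = 288.1·46.39^(-0.07551) = 288.1·0.74846 = 215.631.
Rounded: 216; in hex, 0xD8.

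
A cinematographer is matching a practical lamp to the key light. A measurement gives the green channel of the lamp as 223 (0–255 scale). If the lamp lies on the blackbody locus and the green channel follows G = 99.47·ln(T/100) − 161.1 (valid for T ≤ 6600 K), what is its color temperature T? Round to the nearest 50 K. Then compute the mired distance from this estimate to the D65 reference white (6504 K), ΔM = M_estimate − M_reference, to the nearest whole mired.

+57 mireds

ln t = (223 + 161.1) / 99.47 = 3.8615.
t = e^3.8615 = 47.535.
T = 100·t = 4753 K → 4750 K to the nearest 50 K.
M_estimate = 10⁶/4750 = 210.53; M_reference = 10⁶/6504 = 153.75.
ΔM = 210.53 − 153.75 = 56.77 → +57 mireds.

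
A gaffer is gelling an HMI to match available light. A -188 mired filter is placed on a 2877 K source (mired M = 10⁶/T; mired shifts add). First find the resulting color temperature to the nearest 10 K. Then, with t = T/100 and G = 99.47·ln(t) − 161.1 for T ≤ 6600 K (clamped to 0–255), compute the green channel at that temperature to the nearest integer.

M_in = 10⁶/2877 = 347.58; M_out = 347.58 + (-188) = 159.58.
T_out = 10⁶/159.58 = 6266.3 K → 6270 K; t = 62.7.
G = 99.47·ln 62.7 − 161.1 = 99.47·4.1384 − 161.1 = 250.543.
Rounded: 251.

251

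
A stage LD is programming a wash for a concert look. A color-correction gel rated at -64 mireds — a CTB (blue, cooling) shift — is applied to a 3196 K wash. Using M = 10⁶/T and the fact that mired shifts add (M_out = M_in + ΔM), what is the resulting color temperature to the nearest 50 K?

4000 K

M_in = 10⁶/3196 = 312.89 mireds.
M_out = 312.89 + (-64) = 248.89 mireds.
T_out = 10⁶/248.89 = 4017.8 K → 4000 K.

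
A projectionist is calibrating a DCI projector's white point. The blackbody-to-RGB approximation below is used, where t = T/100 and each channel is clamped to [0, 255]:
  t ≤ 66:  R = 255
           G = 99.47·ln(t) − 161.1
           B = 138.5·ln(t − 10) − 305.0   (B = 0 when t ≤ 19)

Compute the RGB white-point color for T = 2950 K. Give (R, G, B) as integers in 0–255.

t = 2950/100 = 29.5; the t ≤ 66 branch applies.
R = 255 by definition for t ≤ 66.
G = 99.47·ln 29.5 − 161.1 = 99.47·3.3844 − 161.1 = 175.545.
B = 138.5·ln(29.5 − 10) − 305.0 = 138.5·ln 19.5 − 305.0 = 138.5·2.9704 − 305.0 = 106.402.
Rounded: (255, 176, 106).

(255, 176, 106)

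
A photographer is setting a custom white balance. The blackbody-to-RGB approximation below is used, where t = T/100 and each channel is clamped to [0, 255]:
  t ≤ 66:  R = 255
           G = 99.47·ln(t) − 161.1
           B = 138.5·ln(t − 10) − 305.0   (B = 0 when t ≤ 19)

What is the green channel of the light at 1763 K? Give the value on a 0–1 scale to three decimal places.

0.488

t = 1763/100 = 17.63; the t ≤ 66 branch applies.
G = 99.47·ln 17.63 − 161.1 = 99.47·2.8696 − 161.1 = 124.339.
On a 0–1 scale: 124.339/255 = 0.4876 → 0.488.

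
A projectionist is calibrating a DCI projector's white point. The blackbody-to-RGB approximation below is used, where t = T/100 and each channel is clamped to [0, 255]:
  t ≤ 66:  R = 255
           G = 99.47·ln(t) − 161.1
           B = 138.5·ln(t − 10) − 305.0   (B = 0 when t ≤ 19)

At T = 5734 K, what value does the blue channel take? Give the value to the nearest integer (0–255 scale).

t = 5734/100 = 57.34; the t ≤ 66 branch applies.
B = 138.5·ln(57.34 − 10) − 305.0 = 138.5·ln 47.34 − 305.0 = 138.5·3.8574 − 305.0 = 229.244.
Rounded: 229.

229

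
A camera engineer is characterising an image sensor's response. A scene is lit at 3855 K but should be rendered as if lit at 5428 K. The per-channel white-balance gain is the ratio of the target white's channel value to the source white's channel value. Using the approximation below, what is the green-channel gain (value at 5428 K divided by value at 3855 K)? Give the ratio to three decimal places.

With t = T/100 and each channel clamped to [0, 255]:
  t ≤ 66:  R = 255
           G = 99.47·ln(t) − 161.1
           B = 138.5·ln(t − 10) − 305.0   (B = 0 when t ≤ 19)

1.168

At 3855 K (t = 38.55):
  G = 99.47·ln 38.55 − 161.1 = 99.47·3.6520 − 161.1 = 202.160.
At 5428 K (t = 54.28):
  G = 99.47·ln 54.28 − 161.1 = 99.47·3.9942 − 161.1 = 236.199.
Gain = 236.199 / 202.160 = 1.1684 → 1.168.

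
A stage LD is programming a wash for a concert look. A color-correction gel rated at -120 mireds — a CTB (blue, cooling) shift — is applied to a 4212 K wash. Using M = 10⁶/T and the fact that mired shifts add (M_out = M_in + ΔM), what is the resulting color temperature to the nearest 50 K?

8500 K

M_in = 10⁶/4212 = 237.42 mireds.
M_out = 237.42 + (-120) = 117.42 mireds.
T_out = 10⁶/117.42 = 8516.7 K → 8500 K.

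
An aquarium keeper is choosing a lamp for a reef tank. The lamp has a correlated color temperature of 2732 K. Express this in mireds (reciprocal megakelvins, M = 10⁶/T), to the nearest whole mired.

366 mireds

M = 10⁶ / 2732 = 366.032 → 366 mireds.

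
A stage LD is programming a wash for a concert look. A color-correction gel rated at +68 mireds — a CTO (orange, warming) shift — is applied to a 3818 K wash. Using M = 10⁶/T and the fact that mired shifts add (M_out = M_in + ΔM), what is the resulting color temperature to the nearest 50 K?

M_in = 10⁶/3818 = 261.92 mireds.
M_out = 261.92 + (+68) = 329.92 mireds.
T_out = 10⁶/329.92 = 3031.1 K → 3050 K.

3050 K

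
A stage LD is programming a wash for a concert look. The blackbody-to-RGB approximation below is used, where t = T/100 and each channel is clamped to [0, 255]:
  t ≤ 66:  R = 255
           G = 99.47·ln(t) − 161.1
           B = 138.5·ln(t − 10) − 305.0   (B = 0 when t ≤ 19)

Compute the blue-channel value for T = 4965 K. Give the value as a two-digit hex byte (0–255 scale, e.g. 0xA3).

t = 4965/100 = 49.65; the t ≤ 66 branch applies.
B = 138.5·ln(49.65 − 10) − 305.0 = 138.5·ln 39.65 − 305.0 = 138.5·3.6801 − 305.0 = 204.693.
Rounded: 205; in hex, 0xCD.

0xCD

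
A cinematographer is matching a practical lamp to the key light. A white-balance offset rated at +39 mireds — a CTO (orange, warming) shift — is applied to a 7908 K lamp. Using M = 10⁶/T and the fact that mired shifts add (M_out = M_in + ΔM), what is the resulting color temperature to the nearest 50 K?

6050 K

M_in = 10⁶/7908 = 126.45 mireds.
M_out = 126.45 + (+39) = 165.45 mireds.
T_out = 10⁶/165.45 = 6044.0 K → 6050 K.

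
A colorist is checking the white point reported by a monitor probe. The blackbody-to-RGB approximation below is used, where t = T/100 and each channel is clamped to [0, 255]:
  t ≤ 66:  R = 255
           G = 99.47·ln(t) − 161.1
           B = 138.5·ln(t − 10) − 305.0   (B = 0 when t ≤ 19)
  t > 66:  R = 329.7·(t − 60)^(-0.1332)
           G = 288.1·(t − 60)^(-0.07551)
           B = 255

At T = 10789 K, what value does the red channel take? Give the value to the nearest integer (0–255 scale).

197

t = 10789/100 = 107.89; the t > 66 branch applies.
R = 329.7·(107.89 − 60)^(-0.1332) = 329.7·47.89^(-0.1332) = 329.7·0.59730 = 196.929.
Rounded: 197.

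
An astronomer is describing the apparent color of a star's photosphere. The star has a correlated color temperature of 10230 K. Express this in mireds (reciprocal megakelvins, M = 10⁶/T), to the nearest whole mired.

98 mireds

M = 10⁶ / 10230 = 97.752 → 98 mireds.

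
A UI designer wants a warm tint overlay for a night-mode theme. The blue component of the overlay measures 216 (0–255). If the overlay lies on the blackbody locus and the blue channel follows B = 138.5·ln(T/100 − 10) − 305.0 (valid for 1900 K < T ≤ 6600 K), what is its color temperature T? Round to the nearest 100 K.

5300 K

ln(t − 10) = (216 + 305.0) / 138.5 = 3.7617.
t − 10 = e^3.7617 = 43.023, so t = 53.023.
T = 100·t = 5302 K → 5300 K to the nearest 100 K.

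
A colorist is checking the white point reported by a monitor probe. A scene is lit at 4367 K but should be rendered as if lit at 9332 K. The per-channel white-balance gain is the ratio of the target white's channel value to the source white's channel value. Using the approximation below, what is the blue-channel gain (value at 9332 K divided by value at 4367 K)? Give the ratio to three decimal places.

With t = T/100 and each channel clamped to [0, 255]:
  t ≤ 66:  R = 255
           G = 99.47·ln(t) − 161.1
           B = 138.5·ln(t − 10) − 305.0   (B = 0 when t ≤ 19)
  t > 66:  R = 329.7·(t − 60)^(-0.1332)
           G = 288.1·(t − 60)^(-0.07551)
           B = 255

At 4367 K (t = 43.67):
  B = 138.5·ln(43.67 − 10) − 305.0 = 138.5·ln 33.67 − 305.0 = 138.5·3.5166 − 305.0 = 182.050.
At 9332 K (t = 93.32):
  B = 255 by definition for t > 66.
Gain = 255.000 / 182.050 = 1.4007 → 1.401.

1.401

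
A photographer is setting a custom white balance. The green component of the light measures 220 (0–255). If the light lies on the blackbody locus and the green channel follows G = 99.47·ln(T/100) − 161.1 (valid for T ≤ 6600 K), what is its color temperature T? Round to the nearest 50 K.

4600 K

ln t = (220 + 161.1) / 99.47 = 3.8313.
t = e^3.8313 = 46.123.
T = 100·t = 4612 K → 4600 K to the nearest 50 K.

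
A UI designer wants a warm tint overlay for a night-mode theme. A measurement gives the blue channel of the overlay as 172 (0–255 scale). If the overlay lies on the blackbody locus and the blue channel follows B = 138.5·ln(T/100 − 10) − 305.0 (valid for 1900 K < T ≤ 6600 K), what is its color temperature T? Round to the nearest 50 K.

ln(t − 10) = (172 + 305.0) / 138.5 = 3.4440.
t − 10 = e^3.4440 = 31.313, so t = 41.313.
T = 100·t = 4131 K → 4150 K to the nearest 50 K.

4150 K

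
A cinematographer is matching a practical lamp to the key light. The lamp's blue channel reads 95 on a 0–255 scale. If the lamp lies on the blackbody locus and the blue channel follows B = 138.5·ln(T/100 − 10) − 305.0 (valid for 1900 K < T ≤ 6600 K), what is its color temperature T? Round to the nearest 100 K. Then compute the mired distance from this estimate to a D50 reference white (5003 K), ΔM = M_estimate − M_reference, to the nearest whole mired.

+157 mireds

ln(t − 10) = (95 + 305.0) / 138.5 = 2.8881.
t − 10 = e^2.8881 = 17.959, so t = 27.959.
T = 100·t = 2796 K → 2800 K to the nearest 100 K.
M_estimate = 10⁶/2800 = 357.14; M_reference = 10⁶/5003 = 199.88.
ΔM = 357.14 − 199.88 = 157.26 → +157 mireds.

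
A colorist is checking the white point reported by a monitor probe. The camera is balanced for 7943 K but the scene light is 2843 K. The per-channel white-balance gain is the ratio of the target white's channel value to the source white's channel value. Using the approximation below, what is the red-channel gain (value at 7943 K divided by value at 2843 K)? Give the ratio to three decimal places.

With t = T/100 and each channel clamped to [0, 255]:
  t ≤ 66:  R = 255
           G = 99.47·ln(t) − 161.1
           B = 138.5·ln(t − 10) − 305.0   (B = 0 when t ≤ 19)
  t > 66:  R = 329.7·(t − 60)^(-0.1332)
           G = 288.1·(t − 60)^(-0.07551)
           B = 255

At 2843 K (t = 28.43):
  R = 255 by definition for t ≤ 66.
At 7943 K (t = 79.43):
  R = 329.7·(79.43 − 60)^(-0.1332) = 329.7·19.43^(-0.1332) = 329.7·0.67356 = 222.072.
Gain = 222.072 / 255.000 = 0.8709 → 0.871.

0.871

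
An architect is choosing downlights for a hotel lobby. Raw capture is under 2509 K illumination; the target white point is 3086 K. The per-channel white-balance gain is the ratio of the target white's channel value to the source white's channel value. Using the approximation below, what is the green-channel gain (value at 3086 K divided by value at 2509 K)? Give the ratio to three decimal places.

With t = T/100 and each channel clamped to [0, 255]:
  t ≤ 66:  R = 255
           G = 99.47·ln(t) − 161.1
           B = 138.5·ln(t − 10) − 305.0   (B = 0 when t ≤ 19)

1.129

At 2509 K (t = 25.09):
  G = 99.47·ln 25.09 − 161.1 = 99.47·3.2225 − 161.1 = 159.439.
At 3086 K (t = 30.86):
  G = 99.47·ln 30.86 − 161.1 = 99.47·3.4295 − 161.1 = 180.028.
Gain = 180.028 / 159.439 = 1.1291 → 1.129.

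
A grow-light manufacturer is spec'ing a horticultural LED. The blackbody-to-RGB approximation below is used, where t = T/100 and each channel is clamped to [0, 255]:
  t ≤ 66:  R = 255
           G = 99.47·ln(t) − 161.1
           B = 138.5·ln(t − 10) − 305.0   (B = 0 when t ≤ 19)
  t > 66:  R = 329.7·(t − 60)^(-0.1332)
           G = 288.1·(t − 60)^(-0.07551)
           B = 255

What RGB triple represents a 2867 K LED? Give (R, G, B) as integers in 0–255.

(255, 173, 100)

t = 2867/100 = 28.67; the t ≤ 66 branch applies.
R = 255 by definition for t ≤ 66.
G = 99.47·ln 28.67 − 161.1 = 99.47·3.3559 − 161.1 = 172.707.
B = 138.5·ln(28.67 − 10) − 305.0 = 138.5·ln 18.67 − 305.0 = 138.5·2.9269 − 305.0 = 100.378.
Rounded: (255, 173, 100).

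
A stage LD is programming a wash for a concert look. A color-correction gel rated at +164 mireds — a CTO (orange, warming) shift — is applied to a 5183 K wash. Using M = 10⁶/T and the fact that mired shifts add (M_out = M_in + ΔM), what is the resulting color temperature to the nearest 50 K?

M_in = 10⁶/5183 = 192.94 mireds.
M_out = 192.94 + (+164) = 356.94 mireds.
T_out = 10⁶/356.94 = 2801.6 K → 2800 K.

2800 K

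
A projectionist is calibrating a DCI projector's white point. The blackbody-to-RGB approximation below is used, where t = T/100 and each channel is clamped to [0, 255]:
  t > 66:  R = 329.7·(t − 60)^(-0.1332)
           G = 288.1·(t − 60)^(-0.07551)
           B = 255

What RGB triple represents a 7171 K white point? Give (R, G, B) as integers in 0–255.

(238, 239, 255)

t = 7171/100 = 71.71; the t > 66 branch applies.
R = 329.7·(71.71 − 60)^(-0.1332) = 329.7·11.71^(-0.1332) = 329.7·0.72056 = 237.568.
G = 288.1·(71.71 − 60)^(-0.07551) = 288.1·11.71^(-0.07551) = 288.1·0.83045 = 239.253.
B = 255 by definition for t > 66.
Rounded: (238, 239, 255).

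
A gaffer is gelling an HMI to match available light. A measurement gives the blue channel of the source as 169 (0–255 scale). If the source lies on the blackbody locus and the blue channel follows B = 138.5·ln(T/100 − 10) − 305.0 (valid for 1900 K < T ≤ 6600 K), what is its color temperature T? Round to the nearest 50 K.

ln(t − 10) = (169 + 305.0) / 138.5 = 3.4224.
t − 10 = e^3.4224 = 30.642, so t = 40.642.
T = 100·t = 4064 K → 4050 K to the nearest 50 K.

4050 K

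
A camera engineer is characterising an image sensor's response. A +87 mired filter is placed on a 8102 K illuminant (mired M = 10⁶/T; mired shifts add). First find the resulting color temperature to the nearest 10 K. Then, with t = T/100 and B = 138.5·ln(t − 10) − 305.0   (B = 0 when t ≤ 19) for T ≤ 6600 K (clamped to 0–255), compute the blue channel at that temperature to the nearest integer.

197

M_in = 10⁶/8102 = 123.43; M_out = 123.43 + (+87) = 210.43.
T_out = 10⁶/210.43 = 4752.3 K → 4750 K; t = 47.5.
B = 138.5·ln(47.5 − 10) − 305.0 = 138.5·ln 37.5 − 305.0 = 138.5·3.6243 − 305.0 = 196.971.
Rounded: 197.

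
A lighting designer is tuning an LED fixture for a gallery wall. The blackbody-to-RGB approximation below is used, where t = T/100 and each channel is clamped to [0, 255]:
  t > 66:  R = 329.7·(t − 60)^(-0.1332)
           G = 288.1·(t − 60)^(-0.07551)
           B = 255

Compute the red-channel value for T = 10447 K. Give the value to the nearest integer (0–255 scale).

199

t = 10447/100 = 104.47; the t > 66 branch applies.
R = 329.7·(104.47 − 60)^(-0.1332) = 329.7·44.47^(-0.1332) = 329.7·0.60322 = 198.882.
Rounded: 199.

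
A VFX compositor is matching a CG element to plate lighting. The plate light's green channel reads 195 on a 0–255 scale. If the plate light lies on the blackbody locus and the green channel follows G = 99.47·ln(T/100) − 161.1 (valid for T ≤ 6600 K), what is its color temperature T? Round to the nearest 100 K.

3600 K

ln t = (195 + 161.1) / 99.47 = 3.5800.
t = e^3.5800 = 35.873.
T = 100·t = 3587 K → 3600 K to the nearest 100 K.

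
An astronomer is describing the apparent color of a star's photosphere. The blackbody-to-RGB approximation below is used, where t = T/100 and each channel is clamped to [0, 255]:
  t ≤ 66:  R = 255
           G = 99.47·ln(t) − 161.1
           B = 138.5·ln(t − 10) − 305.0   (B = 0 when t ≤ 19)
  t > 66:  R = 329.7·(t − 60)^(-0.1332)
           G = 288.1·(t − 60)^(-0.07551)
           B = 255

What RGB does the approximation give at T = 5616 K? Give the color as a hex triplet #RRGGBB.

t = 5616/100 = 56.16; the t ≤ 66 branch applies.
R = 255 by definition for t ≤ 66.
G = 99.47·ln 56.16 − 161.1 = 99.47·4.0282 − 161.1 = 239.586.
B = 138.5·ln(56.16 − 10) − 305.0 = 138.5·ln 46.16 − 305.0 = 138.5·3.8321 − 305.0 = 225.748.
Rounded: (255, 240, 226).
In hex: #FFF0E2.

#FFF0E2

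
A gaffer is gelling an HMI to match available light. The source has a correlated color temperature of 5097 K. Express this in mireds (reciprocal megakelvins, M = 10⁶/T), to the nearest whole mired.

M = 10⁶ / 5097 = 196.194 → 196 mireds.

196 mireds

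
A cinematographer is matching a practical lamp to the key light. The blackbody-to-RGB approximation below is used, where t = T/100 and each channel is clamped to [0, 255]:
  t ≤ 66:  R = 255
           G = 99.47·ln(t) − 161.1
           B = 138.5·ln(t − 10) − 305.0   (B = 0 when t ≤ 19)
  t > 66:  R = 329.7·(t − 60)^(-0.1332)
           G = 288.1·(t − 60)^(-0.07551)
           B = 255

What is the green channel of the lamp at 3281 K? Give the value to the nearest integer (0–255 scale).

186

t = 3281/100 = 32.81; the t ≤ 66 branch applies.
G = 99.47·ln 32.81 − 161.1 = 99.47·3.4907 − 161.1 = 186.123.
Rounded: 186.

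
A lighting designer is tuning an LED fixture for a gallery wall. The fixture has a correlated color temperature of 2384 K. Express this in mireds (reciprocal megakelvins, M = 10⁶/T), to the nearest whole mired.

419 mireds

M = 10⁶ / 2384 = 419.463 → 419 mireds.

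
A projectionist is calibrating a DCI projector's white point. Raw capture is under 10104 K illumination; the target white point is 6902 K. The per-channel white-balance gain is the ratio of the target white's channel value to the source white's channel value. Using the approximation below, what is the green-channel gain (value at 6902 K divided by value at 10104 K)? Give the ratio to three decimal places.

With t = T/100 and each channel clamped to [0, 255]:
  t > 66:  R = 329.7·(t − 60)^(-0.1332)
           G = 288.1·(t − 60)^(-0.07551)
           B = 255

At 10104 K (t = 101.04):
  G = 288.1·(101.04 − 60)^(-0.07551) = 288.1·41.04^(-0.07551) = 288.1·0.75542 = 217.636.
At 6902 K (t = 69.02):
  G = 288.1·(69.02 − 60)^(-0.07551) = 288.1·9.02^(-0.07551) = 288.1·0.84698 = 244.014.
Gain = 244.014 / 217.636 = 1.1212 → 1.121.

1.121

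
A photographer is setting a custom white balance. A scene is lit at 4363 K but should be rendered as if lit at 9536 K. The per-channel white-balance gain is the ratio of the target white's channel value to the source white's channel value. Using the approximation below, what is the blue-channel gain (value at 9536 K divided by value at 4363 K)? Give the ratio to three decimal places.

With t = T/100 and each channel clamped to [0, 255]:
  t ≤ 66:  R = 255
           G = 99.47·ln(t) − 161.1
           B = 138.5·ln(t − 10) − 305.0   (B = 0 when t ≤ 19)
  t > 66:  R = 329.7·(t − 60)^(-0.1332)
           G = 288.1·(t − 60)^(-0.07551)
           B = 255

1.402

At 4363 K (t = 43.63):
  B = 138.5·ln(43.63 − 10) − 305.0 = 138.5·ln 33.63 − 305.0 = 138.5·3.5154 − 305.0 = 181.885.
At 9536 K (t = 95.36):
  B = 255 by definition for t > 66.
Gain = 255.000 / 181.885 = 1.4020 → 1.402.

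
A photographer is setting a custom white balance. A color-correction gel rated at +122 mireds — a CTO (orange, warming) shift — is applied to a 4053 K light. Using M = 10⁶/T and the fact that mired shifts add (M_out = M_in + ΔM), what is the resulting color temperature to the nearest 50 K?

2700 K

M_in = 10⁶/4053 = 246.73 mireds.
M_out = 246.73 + (+122) = 368.73 mireds.
T_out = 10⁶/368.73 = 2712.0 K → 2700 K.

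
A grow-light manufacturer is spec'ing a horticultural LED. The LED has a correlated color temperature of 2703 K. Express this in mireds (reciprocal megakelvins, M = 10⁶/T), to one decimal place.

370.0 mireds

M = 10⁶ / 2703 = 369.959 → 370.0 mireds.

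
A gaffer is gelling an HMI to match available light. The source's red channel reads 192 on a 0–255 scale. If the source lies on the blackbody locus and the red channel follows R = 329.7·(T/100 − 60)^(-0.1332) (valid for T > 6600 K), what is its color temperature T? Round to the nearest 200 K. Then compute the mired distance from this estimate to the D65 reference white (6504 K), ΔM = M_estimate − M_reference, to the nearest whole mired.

(t − 60)^(-0.1332) = 192/329.7 = 0.58235.
t − 60 = 0.58235^(1/-0.1332) = 0.58235^(-7.508) = 57.929, so t = 117.929.
T = 100·t = 11793 K → 11800 K to the nearest 200 K.
M_estimate = 10⁶/11800 = 84.75; M_reference = 10⁶/6504 = 153.75.
ΔM = 84.75 − 153.75 = -69.01 → -69 mireds.

-69 mireds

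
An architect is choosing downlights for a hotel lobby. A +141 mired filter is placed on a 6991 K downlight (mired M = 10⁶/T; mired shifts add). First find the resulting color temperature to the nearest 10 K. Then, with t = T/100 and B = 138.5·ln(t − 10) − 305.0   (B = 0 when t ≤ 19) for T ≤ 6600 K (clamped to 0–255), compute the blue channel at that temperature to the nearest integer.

M_in = 10⁶/6991 = 143.04; M_out = 143.04 + (+141) = 284.04.
T_out = 10⁶/284.04 = 3520.6 K → 3520 K; t = 35.2.
B = 138.5·ln(35.2 − 10) − 305.0 = 138.5·ln 25.2 − 305.0 = 138.5·3.2268 − 305.0 = 141.918.
Rounded: 142.

142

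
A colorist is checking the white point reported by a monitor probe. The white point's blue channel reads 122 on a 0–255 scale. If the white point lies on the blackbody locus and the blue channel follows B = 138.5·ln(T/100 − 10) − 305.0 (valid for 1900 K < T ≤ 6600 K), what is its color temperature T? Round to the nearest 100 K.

ln(t − 10) = (122 + 305.0) / 138.5 = 3.0830.
t − 10 = e^3.0830 = 21.824, so t = 31.824.
T = 100·t = 3182 K → 3200 K to the nearest 100 K.

3200 K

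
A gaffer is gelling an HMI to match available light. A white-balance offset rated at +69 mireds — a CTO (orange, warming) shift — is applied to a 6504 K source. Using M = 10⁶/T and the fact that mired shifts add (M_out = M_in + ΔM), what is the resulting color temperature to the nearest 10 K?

4490 K

M_in = 10⁶/6504 = 153.75 mireds.
M_out = 153.75 + (+69) = 222.75 mireds.
T_out = 10⁶/222.75 = 4489.3 K → 4490 K.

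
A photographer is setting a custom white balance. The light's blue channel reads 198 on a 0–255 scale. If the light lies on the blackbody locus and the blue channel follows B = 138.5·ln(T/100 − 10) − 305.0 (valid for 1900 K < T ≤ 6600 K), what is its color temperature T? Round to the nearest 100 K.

4800 K

ln(t − 10) = (198 + 305.0) / 138.5 = 3.6318.
t − 10 = e^3.6318 = 37.780, so t = 47.780.
T = 100·t = 4778 K → 4800 K to the nearest 100 K.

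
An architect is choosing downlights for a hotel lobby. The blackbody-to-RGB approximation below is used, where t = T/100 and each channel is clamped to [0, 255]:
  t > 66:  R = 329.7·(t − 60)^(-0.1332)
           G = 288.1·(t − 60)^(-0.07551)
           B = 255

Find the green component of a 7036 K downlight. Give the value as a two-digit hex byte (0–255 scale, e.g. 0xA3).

t = 7036/100 = 70.36; the t > 66 branch applies.
G = 288.1·(70.36 − 60)^(-0.07551) = 288.1·10.36^(-0.07551) = 288.1·0.83817 = 241.476.
Rounded: 241; in hex, 0xF1.

0xF1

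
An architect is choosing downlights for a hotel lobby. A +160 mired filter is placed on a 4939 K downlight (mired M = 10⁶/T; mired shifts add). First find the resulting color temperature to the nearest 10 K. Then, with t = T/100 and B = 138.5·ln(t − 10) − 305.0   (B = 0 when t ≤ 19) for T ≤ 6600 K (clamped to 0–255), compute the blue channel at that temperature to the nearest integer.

M_in = 10⁶/4939 = 202.47; M_out = 202.47 + (+160) = 362.47.
T_out = 10⁶/362.47 = 2758.8 K → 2760 K; t = 27.6.
B = 138.5·ln(27.6 − 10) − 305.0 = 138.5·ln 17.6 − 305.0 = 138.5·2.8679 − 305.0 = 92.204.
Rounded: 92.

92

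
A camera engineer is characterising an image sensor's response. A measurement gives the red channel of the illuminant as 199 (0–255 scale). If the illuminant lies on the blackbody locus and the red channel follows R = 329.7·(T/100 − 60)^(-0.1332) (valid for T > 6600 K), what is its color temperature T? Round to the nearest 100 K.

10400 K

(t − 60)^(-0.1332) = 199/329.7 = 0.60358.
t − 60 = 0.60358^(1/-0.1332) = 0.60358^(-7.508) = 44.273, so t = 104.273.
T = 100·t = 10427 K → 10400 K to the nearest 100 K.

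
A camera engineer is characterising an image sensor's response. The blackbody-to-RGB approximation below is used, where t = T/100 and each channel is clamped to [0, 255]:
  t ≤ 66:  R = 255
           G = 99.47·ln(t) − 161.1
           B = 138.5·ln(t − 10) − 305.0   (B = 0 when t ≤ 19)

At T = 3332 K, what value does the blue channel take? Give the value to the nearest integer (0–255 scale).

131

t = 3332/100 = 33.32; the t ≤ 66 branch applies.
B = 138.5·ln(33.32 − 10) − 305.0 = 138.5·ln 23.32 − 305.0 = 138.5·3.1493 − 305.0 = 131.180.
Rounded: 131.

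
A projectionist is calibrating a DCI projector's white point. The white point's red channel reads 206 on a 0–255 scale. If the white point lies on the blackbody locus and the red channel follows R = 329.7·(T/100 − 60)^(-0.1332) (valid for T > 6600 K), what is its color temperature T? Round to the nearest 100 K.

9400 K

(t − 60)^(-0.1332) = 206/329.7 = 0.62481.
t − 60 = 0.62481^(1/-0.1332) = 0.62481^(-7.508) = 34.152, so t = 94.152.
T = 100·t = 9415 K → 9400 K to the nearest 100 K.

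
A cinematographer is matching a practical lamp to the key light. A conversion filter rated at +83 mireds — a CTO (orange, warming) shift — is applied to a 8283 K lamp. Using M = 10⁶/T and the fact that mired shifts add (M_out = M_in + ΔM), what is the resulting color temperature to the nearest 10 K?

4910 K

M_in = 10⁶/8283 = 120.73 mireds.
M_out = 120.73 + (+83) = 203.73 mireds.
T_out = 10⁶/203.73 = 4908.5 K → 4910 K.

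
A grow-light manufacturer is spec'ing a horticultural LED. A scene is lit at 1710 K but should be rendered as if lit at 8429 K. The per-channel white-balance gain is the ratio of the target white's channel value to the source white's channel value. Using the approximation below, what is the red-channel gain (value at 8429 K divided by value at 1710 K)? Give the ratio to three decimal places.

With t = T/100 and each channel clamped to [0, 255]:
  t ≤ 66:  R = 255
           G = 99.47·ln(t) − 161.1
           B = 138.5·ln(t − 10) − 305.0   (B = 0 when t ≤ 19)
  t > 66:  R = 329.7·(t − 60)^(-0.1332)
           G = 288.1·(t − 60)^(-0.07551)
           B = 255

0.845

At 1710 K (t = 17.1):
  R = 255 by definition for t ≤ 66.
At 8429 K (t = 84.29):
  R = 329.7·(84.29 − 60)^(-0.1332) = 329.7·24.29^(-0.1332) = 329.7·0.65382 = 215.566.
Gain = 215.566 / 255.000 = 0.8454 → 0.845.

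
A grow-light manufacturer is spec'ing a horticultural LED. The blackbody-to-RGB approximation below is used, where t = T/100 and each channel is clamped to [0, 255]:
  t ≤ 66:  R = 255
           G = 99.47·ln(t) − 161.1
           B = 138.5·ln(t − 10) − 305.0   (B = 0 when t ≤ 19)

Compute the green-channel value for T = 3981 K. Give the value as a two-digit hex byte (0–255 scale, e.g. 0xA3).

t = 3981/100 = 39.81; the t ≤ 66 branch applies.
G = 99.47·ln 39.81 − 161.1 = 99.47·3.6841 − 161.1 = 205.359.
Rounded: 205; in hex, 0xCD.

0xCD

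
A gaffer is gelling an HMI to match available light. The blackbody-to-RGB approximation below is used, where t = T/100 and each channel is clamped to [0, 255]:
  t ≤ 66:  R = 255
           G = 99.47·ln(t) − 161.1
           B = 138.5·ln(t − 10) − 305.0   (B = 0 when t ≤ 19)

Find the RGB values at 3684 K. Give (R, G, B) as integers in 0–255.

t = 3684/100 = 36.84; the t ≤ 66 branch applies.
R = 255 by definition for t ≤ 66.
G = 99.47·ln 36.84 − 161.1 = 99.47·3.6066 − 161.1 = 197.647.
B = 138.5·ln(36.84 − 10) − 305.0 = 138.5·ln 26.84 − 305.0 = 138.5·3.2899 − 305.0 = 150.650.
Rounded: (255, 198, 151).

(255, 198, 151)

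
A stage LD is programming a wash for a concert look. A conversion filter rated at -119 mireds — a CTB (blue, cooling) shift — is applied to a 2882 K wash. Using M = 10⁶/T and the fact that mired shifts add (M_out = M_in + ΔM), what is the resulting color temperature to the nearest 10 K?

M_in = 10⁶/2882 = 346.98 mireds.
M_out = 346.98 + (-119) = 227.98 mireds.
T_out = 10⁶/227.98 = 4386.3 K → 4390 K.

4390 K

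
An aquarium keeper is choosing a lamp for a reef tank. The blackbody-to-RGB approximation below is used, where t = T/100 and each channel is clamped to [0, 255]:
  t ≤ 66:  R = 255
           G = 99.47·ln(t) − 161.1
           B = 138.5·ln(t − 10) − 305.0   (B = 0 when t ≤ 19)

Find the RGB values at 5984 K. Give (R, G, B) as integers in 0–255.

(255, 246, 236)

t = 5984/100 = 59.84; the t ≤ 66 branch applies.
R = 255 by definition for t ≤ 66.
G = 99.47·ln 59.84 − 161.1 = 99.47·4.0917 − 161.1 = 245.899.
B = 138.5·ln(59.84 − 10) − 305.0 = 138.5·ln 49.84 − 305.0 = 138.5·3.9088 − 305.0 = 236.371.
Rounded: (255, 246, 236).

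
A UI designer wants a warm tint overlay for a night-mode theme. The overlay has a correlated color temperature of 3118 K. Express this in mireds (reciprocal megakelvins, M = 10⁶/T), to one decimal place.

M = 10⁶ / 3118 = 320.718 → 320.7 mireds.

320.7 mireds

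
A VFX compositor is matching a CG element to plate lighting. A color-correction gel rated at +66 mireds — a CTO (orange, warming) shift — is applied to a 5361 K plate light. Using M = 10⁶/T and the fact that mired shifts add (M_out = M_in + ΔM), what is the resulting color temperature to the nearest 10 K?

3960 K

M_in = 10⁶/5361 = 186.53 mireds.
M_out = 186.53 + (+66) = 252.53 mireds.
T_out = 10⁶/252.53 = 3959.9 K → 3960 K.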